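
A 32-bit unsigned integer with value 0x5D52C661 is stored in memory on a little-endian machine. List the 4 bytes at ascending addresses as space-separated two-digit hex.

61 C6 52 5D

Split into bytes (most-significant first): 5D 52 C6 61.
Little-endian: lowest address holds the least-significant byte.
So at ascending addresses the bytes are 61 C6 52 5D.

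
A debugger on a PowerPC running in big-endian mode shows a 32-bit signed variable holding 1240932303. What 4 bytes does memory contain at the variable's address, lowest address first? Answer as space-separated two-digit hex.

1240932303 in hexadecimal, padded to 32 bits, is 0x49F71FCF.
Split into bytes (most-significant first): 49 F7 1F CF.
Big-endian: lowest address holds the most-significant byte.
So the memory order matches the most-significant-first order: 49 F7 1F CF.

49 F7 1F CF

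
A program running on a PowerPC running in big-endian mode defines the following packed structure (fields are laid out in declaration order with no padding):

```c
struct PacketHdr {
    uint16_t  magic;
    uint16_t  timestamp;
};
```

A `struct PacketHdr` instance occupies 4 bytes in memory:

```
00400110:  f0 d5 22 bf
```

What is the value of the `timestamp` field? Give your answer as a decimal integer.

`timestamp` follows `magic` (2 bytes), so it starts at byte offset 2 and occupies 2 bytes.
Bytes at offsets 2..3: 22 BF.
In big-endian order the high byte comes first in memory.
The bytes are already most-significant first: 0x22BF.
0x22BF = 8895.

8895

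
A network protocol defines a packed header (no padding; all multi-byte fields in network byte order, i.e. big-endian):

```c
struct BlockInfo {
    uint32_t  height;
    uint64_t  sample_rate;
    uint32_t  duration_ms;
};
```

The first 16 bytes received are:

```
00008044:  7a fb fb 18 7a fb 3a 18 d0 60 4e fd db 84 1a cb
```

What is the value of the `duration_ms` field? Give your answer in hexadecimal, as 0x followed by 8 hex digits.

`duration_ms` follows `height` (4 B), `sample_rate` (8 B), so it starts at offset 4 + 8 = 12 and occupies 4 bytes.
Bytes at offsets 12..15: DB 84 1A CB.
Big-endian stores the most-significant byte at the lowest address.
The bytes are already most-significant first: 0xDB841ACB.

0xDB841ACB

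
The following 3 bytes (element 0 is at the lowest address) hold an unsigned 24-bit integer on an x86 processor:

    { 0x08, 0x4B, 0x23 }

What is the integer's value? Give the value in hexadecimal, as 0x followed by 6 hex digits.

0x234B08

Little-endian: lowest address holds the least-significant byte.
Reassemble most-significant byte first: 23 4B 08 → 0x234B08.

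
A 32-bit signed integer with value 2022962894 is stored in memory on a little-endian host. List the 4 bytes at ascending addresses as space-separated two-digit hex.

2022962894 in hexadecimal, padded to 32 bits, is 0x7893F6CE.
Split into bytes (most-significant first): 78 93 F6 CE.
In little-endian order the low byte comes first in memory.
So at ascending addresses the bytes are CE F6 93 78.

CE F6 93 78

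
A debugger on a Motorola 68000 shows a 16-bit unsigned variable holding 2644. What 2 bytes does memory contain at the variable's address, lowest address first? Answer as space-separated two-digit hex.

0A 54

2644 in hexadecimal, padded to 16 bits, is 0x0A54.
Split into bytes (most-significant first): 0A 54.
In big-endian order the high byte comes first in memory.
So the memory order matches the most-significant-first order: 0A 54.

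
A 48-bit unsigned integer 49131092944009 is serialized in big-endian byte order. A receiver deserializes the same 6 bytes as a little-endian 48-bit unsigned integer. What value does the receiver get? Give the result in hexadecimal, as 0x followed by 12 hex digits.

0x89A45739AF2C

49131092944009 in 48-bit hexadecimal is 0x2CAF3957A489.
Stored big-endian, the bytes at ascending addresses are 2C AF 39 57 A4 89.
Read back as little-endian, the first byte is least significant, giving 0x89A45739AF2C.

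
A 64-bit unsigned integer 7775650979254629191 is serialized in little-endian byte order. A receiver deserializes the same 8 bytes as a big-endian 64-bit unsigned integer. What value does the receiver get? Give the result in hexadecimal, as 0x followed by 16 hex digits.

7775650979254629191 in 64-bit hexadecimal is 0x6BE8A95E53E3F347.
Stored little-endian, the bytes at ascending addresses are 47 F3 E3 53 5E A9 E8 6B.
Read back as big-endian, the last byte is least significant, giving 0x47F3E3535EA9E86B.

0x47F3E3535EA9E86B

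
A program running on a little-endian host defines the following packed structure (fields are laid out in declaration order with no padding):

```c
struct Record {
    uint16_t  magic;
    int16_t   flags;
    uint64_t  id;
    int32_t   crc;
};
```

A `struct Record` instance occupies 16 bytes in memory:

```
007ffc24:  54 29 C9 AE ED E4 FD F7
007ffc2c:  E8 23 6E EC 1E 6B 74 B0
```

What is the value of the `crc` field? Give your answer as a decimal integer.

-1334547682

`crc` follows `magic` (2 B), `flags` (2 B), `id` (8 B), so it starts at offset 2 + 2 + 8 = 12 and occupies 4 bytes.
Bytes at offsets 12..15: 1E 6B 74 B0.
In little-endian order the low byte comes first in memory.
Reassemble most-significant byte first: B0 74 6B 1E → 0xB0746B1E.
Top bit is set, so as a signed 32-bit value this is 0xB0746B1E − 2^32 = -1334547682.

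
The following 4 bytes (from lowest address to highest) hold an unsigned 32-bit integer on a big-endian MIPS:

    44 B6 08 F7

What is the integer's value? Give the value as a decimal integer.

1152780535

Big-endian: lowest address holds the most-significant byte.
The bytes are already most-significant first: 0x44B608F7.
0x44B608F7 = 1152780535.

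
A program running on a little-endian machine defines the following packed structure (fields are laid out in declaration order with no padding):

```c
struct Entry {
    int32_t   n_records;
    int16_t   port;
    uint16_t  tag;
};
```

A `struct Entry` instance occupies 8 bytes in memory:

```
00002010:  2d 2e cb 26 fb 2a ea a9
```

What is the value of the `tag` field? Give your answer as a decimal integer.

`tag` follows `n_records` (4 B), `port` (2 B), so it starts at offset 4 + 2 = 6 and occupies 2 bytes.
Bytes at offsets 6..7: EA A9.
Little-endian stores the least-significant byte at the lowest address.
Reassemble most-significant byte first: A9 EA → 0xA9EA.
0xA9EA = 43498.

43498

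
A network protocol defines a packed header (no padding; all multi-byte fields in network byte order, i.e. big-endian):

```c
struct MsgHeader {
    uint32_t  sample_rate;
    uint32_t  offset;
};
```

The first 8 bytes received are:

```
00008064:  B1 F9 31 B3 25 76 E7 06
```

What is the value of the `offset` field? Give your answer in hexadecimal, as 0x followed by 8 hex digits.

0x2576E706

`offset` follows `sample_rate` (4 bytes), so it starts at byte offset 4 and occupies 4 bytes.
Bytes at offsets 4..7: 25 76 E7 06.
In big-endian order the high byte comes first in memory.
The bytes are already most-significant first: 0x2576E706.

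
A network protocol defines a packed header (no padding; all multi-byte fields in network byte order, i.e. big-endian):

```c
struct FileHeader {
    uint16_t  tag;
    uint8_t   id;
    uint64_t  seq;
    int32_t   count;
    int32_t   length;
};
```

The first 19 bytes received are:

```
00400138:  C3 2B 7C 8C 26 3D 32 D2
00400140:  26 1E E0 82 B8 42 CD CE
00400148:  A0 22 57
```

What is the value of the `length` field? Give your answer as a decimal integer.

-828366249

`length` follows `tag` (2 B), `id` (1 B), `seq` (8 B), `count` (4 B), so it starts at offset 2 + 1 + 8 + 4 = 15 and occupies 4 bytes.
Bytes at offsets 15..18: CE A0 22 57.
In big-endian order the high byte comes first in memory.
The bytes are already most-significant first: 0xCEA02257.
Top bit is set, so as a signed 32-bit value this is 0xCEA02257 − 2^32 = -828366249.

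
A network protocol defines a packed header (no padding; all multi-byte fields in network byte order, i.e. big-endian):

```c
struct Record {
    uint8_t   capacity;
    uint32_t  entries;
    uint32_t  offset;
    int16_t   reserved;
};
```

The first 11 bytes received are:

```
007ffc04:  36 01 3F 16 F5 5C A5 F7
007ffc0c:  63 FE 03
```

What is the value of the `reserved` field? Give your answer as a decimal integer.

-509

`reserved` follows `capacity` (1 B), `entries` (4 B), `offset` (4 B), so it starts at offset 1 + 4 + 4 = 9 and occupies 2 bytes.
Bytes at offsets 9..10: FE 03.
In big-endian order the high byte comes first in memory.
The bytes are already most-significant first: 0xFE03.
Top bit is set, so as a signed 16-bit value this is 0xFE03 − 2^16 = -509.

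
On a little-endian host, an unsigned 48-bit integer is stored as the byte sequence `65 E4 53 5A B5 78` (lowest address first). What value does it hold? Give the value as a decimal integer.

Little-endian stores the least-significant byte at the lowest address.
Reassemble most-significant byte first: 78 B5 5A 53 E4 65 → 0x78B55A53E465.
0x78B55A53E465 = 132720299861093.

132720299861093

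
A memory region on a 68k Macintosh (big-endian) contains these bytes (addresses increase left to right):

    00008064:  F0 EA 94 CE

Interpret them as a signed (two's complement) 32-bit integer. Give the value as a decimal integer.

-253061938

Big-endian: lowest address holds the most-significant byte.
The bytes are already most-significant first: 0xF0EA94CE.
Top bit is set, so as a signed 32-bit value this is 0xF0EA94CE − 2^32 = -253061938.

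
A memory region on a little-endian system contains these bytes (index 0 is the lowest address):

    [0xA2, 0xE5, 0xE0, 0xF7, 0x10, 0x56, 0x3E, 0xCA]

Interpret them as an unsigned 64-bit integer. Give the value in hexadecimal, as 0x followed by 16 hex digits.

0xCA3E5610F7E0E5A2

Little-endian stores the least-significant byte at the lowest address.
Reassemble most-significant byte first: CA 3E 56 10 F7 E0 E5 A2 → 0xCA3E5610F7E0E5A2.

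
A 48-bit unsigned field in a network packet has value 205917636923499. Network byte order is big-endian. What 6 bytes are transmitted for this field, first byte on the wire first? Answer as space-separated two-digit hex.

BB 47 EF 9A 10 6B

205917636923499 in hexadecimal, padded to 48 bits, is 0xBB47EF9A106B.
Split into bytes (most-significant first): BB 47 EF 9A 10 6B.
Big-endian: lowest address holds the most-significant byte.
So the memory order matches the most-significant-first order: BB 47 EF 9A 10 6B.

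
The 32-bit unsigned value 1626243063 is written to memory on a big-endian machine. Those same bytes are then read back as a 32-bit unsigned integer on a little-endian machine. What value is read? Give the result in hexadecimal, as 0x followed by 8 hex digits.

1626243063 in 32-bit hexadecimal is 0x60EE7FF7.
Stored big-endian, the bytes at ascending addresses are 60 EE 7F F7.
Read back as little-endian, the first byte is least significant, giving 0xF77FEE60.

0xF77FEE60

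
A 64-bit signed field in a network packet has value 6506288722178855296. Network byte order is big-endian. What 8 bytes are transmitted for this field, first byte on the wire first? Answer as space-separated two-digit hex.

5A 4A FB 1E FB 99 D1 80

6506288722178855296 in hexadecimal, padded to 64 bits, is 0x5A4AFB1EFB99D180.
Split into bytes (most-significant first): 5A 4A FB 1E FB 99 D1 80.
Big-endian: lowest address holds the most-significant byte.
So the memory order matches the most-significant-first order: 5A 4A FB 1E FB 99 D1 80.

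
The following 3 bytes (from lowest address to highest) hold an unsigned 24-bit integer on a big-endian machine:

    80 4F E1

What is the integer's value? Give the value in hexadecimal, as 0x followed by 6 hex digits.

Big-endian stores the most-significant byte at the lowest address.
The bytes are already most-significant first: 0x804FE1.

0x804FE1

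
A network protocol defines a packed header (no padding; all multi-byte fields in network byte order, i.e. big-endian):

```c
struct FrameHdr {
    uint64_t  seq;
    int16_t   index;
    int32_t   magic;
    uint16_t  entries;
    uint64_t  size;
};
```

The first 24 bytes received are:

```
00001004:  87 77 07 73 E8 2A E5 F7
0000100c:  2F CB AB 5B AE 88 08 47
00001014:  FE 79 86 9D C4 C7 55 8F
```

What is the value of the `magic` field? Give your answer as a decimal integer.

-1420054904

`magic` follows `seq` (8 B), `index` (2 B), so it starts at offset 8 + 2 = 10 and occupies 4 bytes.
Bytes at offsets 10..13: AB 5B AE 88.
Big-endian stores the most-significant byte at the lowest address.
The bytes are already most-significant first: 0xAB5BAE88.
Top bit is set, so as a signed 32-bit value this is 0xAB5BAE88 − 2^32 = -1420054904.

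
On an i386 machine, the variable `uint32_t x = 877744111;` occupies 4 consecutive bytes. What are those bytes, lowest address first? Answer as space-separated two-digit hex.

EF 4F 51 34

877744111 in hexadecimal, padded to 32 bits, is 0x34514FEF.
Split into bytes (most-significant first): 34 51 4F EF.
Little-endian: lowest address holds the least-significant byte.
So at ascending addresses the bytes are EF 4F 51 34.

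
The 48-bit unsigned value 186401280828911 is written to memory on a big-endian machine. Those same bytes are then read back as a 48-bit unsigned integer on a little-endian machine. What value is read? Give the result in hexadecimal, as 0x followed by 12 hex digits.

0xEF2521EE87A9

186401280828911 in 48-bit hexadecimal is 0xA987EE2125EF.
Stored big-endian, the bytes at ascending addresses are A9 87 EE 21 25 EF.
Read back as little-endian, the first byte is least significant, giving 0xEF2521EE87A9.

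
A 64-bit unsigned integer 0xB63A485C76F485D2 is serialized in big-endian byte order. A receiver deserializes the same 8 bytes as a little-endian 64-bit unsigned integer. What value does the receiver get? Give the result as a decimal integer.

Stored big-endian, the bytes at ascending addresses are B6 3A 48 5C 76 F4 85 D2.
Read back as little-endian, the first byte is least significant, giving 0xD285F4765C483AB6.
0xD285F4765C483AB6 = 15169799709058939574.

15169799709058939574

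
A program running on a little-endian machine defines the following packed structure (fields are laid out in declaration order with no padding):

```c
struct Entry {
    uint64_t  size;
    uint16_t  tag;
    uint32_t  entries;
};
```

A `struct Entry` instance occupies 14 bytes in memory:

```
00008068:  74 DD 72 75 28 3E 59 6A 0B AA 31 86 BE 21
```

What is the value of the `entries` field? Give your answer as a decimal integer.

566134321

`entries` follows `size` (8 B), `tag` (2 B), so it starts at offset 8 + 2 = 10 and occupies 4 bytes.
Bytes at offsets 10..13: 31 86 BE 21.
Little-endian stores the least-significant byte at the lowest address.
Reassemble most-significant byte first: 21 BE 86 31 → 0x21BE8631.
0x21BE8631 = 566134321.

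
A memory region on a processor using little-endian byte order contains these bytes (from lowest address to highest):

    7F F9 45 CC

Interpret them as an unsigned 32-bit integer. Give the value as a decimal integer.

3427137919

Little-endian: lowest address holds the least-significant byte.
Reassemble most-significant byte first: CC 45 F9 7F → 0xCC45F97F.
0xCC45F97F = 3427137919.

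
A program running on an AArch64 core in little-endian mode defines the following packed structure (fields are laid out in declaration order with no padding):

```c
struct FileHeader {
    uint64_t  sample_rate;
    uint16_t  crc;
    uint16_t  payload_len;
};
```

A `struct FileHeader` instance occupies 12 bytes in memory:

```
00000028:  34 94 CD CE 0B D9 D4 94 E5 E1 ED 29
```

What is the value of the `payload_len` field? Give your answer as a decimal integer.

10733

`payload_len` follows `sample_rate` (8 B), `crc` (2 B), so it starts at offset 8 + 2 = 10 and occupies 2 bytes.
Bytes at offsets 10..11: ED 29.
Little-endian: lowest address holds the least-significant byte.
Reassemble most-significant byte first: 29 ED → 0x29ED.
0x29ED = 10733.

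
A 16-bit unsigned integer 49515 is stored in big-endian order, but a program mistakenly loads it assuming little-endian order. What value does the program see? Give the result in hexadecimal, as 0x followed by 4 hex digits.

0x6BC1

49515 in 16-bit hexadecimal is 0xC16B.
Stored big-endian, the bytes at ascending addresses are C1 6B.
Read back as little-endian, the first byte is least significant, giving 0x6BC1.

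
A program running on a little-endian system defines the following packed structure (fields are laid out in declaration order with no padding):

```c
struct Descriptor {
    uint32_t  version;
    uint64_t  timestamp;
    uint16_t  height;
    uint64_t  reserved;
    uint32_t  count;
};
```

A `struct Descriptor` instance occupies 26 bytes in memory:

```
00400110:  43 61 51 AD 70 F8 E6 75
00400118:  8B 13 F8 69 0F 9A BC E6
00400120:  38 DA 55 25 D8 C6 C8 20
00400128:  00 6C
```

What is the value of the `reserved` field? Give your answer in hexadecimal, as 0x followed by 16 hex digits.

`reserved` follows `version` (4 B), `timestamp` (8 B), `height` (2 B), so it starts at offset 4 + 8 + 2 = 14 and occupies 8 bytes.
Bytes at offsets 14..21: BC E6 38 DA 55 25 D8 C6.
Little-endian stores the least-significant byte at the lowest address.
Reassemble most-significant byte first: C6 D8 25 55 DA 38 E6 BC → 0xC6D82555DA38E6BC.

0xC6D82555DA38E6BC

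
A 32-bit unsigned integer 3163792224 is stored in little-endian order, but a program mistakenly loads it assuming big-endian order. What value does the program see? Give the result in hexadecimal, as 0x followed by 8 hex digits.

0x60A393BC

3163792224 in 32-bit hexadecimal is 0xBC93A360.
Stored little-endian, the bytes at ascending addresses are 60 A3 93 BC.
Read back as big-endian, the last byte is least significant, giving 0x60A393BC.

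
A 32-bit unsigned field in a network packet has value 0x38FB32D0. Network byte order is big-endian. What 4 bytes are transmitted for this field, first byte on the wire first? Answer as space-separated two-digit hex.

Split into bytes (most-significant first): 38 FB 32 D0.
Big-endian: lowest address holds the most-significant byte.
So the memory order matches the most-significant-first order: 38 FB 32 D0.

38 FB 32 D0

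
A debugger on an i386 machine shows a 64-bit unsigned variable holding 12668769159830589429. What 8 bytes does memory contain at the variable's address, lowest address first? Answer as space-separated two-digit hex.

F5 4F 20 C9 6D 82 D0 AF

12668769159830589429 in hexadecimal, padded to 64 bits, is 0xAFD0826DC9204FF5.
Split into bytes (most-significant first): AF D0 82 6D C9 20 4F F5.
Little-endian: lowest address holds the least-significant byte.
So at ascending addresses the bytes are F5 4F 20 C9 6D 82 D0 AF.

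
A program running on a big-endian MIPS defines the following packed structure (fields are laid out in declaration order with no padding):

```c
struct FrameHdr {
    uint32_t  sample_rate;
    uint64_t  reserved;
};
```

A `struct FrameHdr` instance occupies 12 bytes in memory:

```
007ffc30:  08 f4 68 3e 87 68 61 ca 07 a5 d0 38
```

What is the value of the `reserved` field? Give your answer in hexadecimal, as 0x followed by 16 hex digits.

0x876861CA07A5D038

`reserved` follows `sample_rate` (4 bytes), so it starts at byte offset 4 and occupies 8 bytes.
Bytes at offsets 4..11: 87 68 61 CA 07 A5 D0 38.
Big-endian: lowest address holds the most-significant byte.
The bytes are already most-significant first: 0x876861CA07A5D038.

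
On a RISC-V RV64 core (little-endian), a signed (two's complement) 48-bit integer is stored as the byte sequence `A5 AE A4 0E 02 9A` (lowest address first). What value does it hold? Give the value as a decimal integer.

-112141350424923

In little-endian order the low byte comes first in memory.
Reassemble most-significant byte first: 9A 02 0E A4 AE A5 → 0x9A020EA4AEA5.
Top bit is set, so as a signed 48-bit value this is 0x9A020EA4AEA5 − 2^48 = -112141350424923.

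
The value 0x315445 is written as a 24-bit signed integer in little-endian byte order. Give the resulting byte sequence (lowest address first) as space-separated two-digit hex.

45 54 31

Split into bytes (most-significant first): 31 54 45.
In little-endian order the low byte comes first in memory.
So at ascending addresses the bytes are 45 54 31.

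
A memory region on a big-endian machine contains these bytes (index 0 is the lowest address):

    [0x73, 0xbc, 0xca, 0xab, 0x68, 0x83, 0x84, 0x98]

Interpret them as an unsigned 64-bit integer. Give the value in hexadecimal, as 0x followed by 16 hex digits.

0x73BCCAAB68838498

Big-endian stores the most-significant byte at the lowest address.
The bytes are already most-significant first: 0x73BCCAAB68838498.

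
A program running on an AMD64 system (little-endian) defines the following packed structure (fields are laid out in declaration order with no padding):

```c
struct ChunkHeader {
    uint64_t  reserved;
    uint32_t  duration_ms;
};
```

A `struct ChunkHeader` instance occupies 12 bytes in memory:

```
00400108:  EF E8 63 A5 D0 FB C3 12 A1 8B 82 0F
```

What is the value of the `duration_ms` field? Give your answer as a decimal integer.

`duration_ms` follows `reserved` (8 bytes), so it starts at byte offset 8 and occupies 4 bytes.
Bytes at offsets 8..11: A1 8B 82 0F.
In little-endian order the low byte comes first in memory.
Reassemble most-significant byte first: 0F 82 8B A1 → 0x0F828BA1.
0x0F828BA1 = 260213665.

260213665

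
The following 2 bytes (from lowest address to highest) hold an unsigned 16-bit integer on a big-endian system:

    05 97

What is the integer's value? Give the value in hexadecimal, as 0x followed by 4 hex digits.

0x0597

Big-endian: lowest address holds the most-significant byte.
The bytes are already most-significant first: 0x0597.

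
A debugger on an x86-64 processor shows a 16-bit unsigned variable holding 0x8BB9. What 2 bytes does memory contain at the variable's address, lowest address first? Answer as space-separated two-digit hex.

B9 8B

Split into bytes (most-significant first): 8B B9.
Little-endian stores the least-significant byte at the lowest address.
So at ascending addresses the bytes are B9 8B.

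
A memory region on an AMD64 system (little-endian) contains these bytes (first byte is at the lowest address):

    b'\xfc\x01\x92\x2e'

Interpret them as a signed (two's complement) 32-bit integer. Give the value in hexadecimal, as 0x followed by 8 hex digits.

In little-endian order the low byte comes first in memory.
Reassemble most-significant byte first: 2E 92 01 FC → 0x2E9201FC.

0x2E9201FC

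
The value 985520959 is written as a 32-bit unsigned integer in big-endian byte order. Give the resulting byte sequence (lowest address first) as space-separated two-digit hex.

985520959 in hexadecimal, padded to 32 bits, is 0x3ABDDB3F.
Split into bytes (most-significant first): 3A BD DB 3F.
Big-endian: lowest address holds the most-significant byte.
So the memory order matches the most-significant-first order: 3A BD DB 3F.

3A BD DB 3F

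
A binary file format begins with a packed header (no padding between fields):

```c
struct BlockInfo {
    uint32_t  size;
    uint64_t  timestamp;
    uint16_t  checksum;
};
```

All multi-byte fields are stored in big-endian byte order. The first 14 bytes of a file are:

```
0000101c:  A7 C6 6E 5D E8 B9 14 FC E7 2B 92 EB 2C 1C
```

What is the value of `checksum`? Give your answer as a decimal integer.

11292

`checksum` follows `size` (4 B), `timestamp` (8 B), so it starts at offset 4 + 8 = 12 and occupies 2 bytes.
Bytes at offsets 12..13: 2C 1C.
In big-endian order the high byte comes first in memory.
The bytes are already most-significant first: 0x2C1C.
0x2C1C = 11292.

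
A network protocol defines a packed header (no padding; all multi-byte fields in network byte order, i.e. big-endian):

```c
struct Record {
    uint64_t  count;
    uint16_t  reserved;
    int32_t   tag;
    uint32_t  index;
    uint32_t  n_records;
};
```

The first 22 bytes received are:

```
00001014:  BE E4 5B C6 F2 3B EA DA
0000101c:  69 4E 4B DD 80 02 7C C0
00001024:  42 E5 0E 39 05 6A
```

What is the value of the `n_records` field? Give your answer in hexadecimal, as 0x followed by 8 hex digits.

`n_records` follows `count` (8 B), `reserved` (2 B), `tag` (4 B), `index` (4 B), so it starts at offset 8 + 2 + 4 + 4 = 18 and occupies 4 bytes.
Bytes at offsets 18..21: 0E 39 05 6A.
Big-endian: lowest address holds the most-significant byte.
The bytes are already most-significant first: 0x0E39056A.

0x0E39056A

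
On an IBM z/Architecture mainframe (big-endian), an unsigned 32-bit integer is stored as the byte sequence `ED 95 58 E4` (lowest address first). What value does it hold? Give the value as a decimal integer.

Big-endian: lowest address holds the most-significant byte.
The bytes are already most-significant first: 0xED9558E4.
0xED9558E4 = 3985987812.

3985987812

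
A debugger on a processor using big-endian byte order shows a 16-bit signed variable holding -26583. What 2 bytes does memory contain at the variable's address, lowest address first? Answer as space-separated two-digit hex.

Two's complement of -26583 in 16 bits: 26583 = 0x67D7; invert → 0x9828; add 1 → 0x9829.
Split into bytes (most-significant first): 98 29.
In big-endian order the high byte comes first in memory.
So the memory order matches the most-significant-first order: 98 29.

98 29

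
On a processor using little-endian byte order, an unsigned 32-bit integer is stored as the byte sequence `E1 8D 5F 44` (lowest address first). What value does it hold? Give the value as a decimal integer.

1147112929

In little-endian order the low byte comes first in memory.
Reassemble most-significant byte first: 44 5F 8D E1 → 0x445F8DE1.
0x445F8DE1 = 1147112929.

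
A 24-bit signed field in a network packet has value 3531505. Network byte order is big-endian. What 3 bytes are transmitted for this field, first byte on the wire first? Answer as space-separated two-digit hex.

3531505 in hexadecimal, padded to 24 bits, is 0x35E2F1.
Split into bytes (most-significant first): 35 E2 F1.
In big-endian order the high byte comes first in memory.
So the memory order matches the most-significant-first order: 35 E2 F1.

35 E2 F1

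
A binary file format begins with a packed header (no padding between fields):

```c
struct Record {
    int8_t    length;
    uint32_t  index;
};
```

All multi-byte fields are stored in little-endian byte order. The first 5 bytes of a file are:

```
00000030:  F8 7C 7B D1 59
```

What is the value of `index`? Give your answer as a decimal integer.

`index` follows `length` (1 byte), so it starts at byte offset 1 and occupies 4 bytes.
Bytes at offsets 1..4: 7C 7B D1 59.
In little-endian order the low byte comes first in memory.
Reassemble most-significant byte first: 59 D1 7B 7C → 0x59D17B7C.
0x59D17B7C = 1506900860.

1506900860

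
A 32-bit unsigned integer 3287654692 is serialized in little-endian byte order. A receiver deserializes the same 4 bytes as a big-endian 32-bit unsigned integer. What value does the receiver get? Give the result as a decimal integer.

3287654692 in 32-bit hexadecimal is 0xC3F5A124.
Stored little-endian, the bytes at ascending addresses are 24 A1 F5 C3.
Read back as big-endian, the last byte is least significant, giving 0x24A1F5C3.
0x24A1F5C3 = 614593987.

614593987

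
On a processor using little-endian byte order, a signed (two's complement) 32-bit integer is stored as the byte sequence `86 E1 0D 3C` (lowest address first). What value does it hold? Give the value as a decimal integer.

Little-endian stores the least-significant byte at the lowest address.
Reassemble most-significant byte first: 3C 0D E1 86 → 0x3C0DE186.
0x3C0DE186 = 1007542662.

1007542662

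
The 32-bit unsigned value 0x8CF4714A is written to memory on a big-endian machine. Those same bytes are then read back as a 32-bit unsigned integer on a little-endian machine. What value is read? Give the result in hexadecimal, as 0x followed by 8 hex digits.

Stored big-endian, the bytes at ascending addresses are 8C F4 71 4A.
Read back as little-endian, the first byte is least significant, giving 0x4A71F48C.

0x4A71F48C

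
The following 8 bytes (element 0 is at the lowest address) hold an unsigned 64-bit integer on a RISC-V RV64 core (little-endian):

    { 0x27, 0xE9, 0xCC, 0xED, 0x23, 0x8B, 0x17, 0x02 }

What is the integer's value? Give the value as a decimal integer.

150742098969946407

In little-endian order the low byte comes first in memory.
Reassemble most-significant byte first: 02 17 8B 23 ED CC E9 27 → 0x02178B23EDCCE927.
0x02178B23EDCCE927 = 150742098969946407.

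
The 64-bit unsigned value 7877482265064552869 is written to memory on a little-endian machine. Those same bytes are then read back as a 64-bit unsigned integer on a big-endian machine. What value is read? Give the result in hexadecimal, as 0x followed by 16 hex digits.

7877482265064552869 in 64-bit hexadecimal is 0x6D527062259CB9A5.
Stored little-endian, the bytes at ascending addresses are A5 B9 9C 25 62 70 52 6D.
Read back as big-endian, the last byte is least significant, giving 0xA5B99C256270526D.

0xA5B99C256270526D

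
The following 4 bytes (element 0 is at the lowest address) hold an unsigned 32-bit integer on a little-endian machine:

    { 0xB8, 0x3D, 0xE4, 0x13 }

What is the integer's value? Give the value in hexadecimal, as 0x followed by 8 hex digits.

Little-endian stores the least-significant byte at the lowest address.
Reassemble most-significant byte first: 13 E4 3D B8 → 0x13E43DB8.

0x13E43DB8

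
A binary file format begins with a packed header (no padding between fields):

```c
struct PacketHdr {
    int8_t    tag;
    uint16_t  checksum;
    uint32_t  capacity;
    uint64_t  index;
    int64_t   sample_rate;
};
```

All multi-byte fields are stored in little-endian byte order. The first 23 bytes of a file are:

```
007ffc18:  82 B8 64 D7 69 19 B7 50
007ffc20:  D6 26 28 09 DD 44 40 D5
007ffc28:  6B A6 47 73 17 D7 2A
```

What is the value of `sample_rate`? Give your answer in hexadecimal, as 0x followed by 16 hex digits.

`sample_rate` follows `tag` (1 B), `checksum` (2 B), `capacity` (4 B), `index` (8 B), so it starts at offset 1 + 2 + 4 + 8 = 15 and occupies 8 bytes.
Bytes at offsets 15..22: D5 6B A6 47 73 17 D7 2A.
In little-endian order the low byte comes first in memory.
Reassemble most-significant byte first: 2A D7 17 73 47 A6 6B D5 → 0x2AD7177347A66BD5.

0x2AD7177347A66BD5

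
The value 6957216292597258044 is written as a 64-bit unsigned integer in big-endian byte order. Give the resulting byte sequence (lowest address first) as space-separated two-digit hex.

6957216292597258044 in hexadecimal, padded to 64 bits, is 0x608CFF5B71D1D73C.
Split into bytes (most-significant first): 60 8C FF 5B 71 D1 D7 3C.
Big-endian: lowest address holds the most-significant byte.
So the memory order matches the most-significant-first order: 60 8C FF 5B 71 D1 D7 3C.

60 8C FF 5B 71 D1 D7 3C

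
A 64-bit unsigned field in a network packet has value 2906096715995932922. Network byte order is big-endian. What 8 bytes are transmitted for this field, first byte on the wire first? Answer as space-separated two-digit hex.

2906096715995932922 in hexadecimal, padded to 64 bits, is 0x28548790E7DDE8FA.
Split into bytes (most-significant first): 28 54 87 90 E7 DD E8 FA.
In big-endian order the high byte comes first in memory.
So the memory order matches the most-significant-first order: 28 54 87 90 E7 DD E8 FA.

28 54 87 90 E7 DD E8 FA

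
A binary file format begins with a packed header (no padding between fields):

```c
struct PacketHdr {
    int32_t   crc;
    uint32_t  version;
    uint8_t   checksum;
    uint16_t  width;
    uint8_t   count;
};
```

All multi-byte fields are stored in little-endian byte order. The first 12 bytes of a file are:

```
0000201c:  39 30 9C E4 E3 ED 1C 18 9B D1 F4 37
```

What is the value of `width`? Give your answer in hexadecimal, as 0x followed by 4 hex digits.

0xF4D1

`width` follows `crc` (4 B), `version` (4 B), `checksum` (1 B), so it starts at offset 4 + 4 + 1 = 9 and occupies 2 bytes.
Bytes at offsets 9..10: D1 F4.
Little-endian: lowest address holds the least-significant byte.
Reassemble most-significant byte first: F4 D1 → 0xF4D1.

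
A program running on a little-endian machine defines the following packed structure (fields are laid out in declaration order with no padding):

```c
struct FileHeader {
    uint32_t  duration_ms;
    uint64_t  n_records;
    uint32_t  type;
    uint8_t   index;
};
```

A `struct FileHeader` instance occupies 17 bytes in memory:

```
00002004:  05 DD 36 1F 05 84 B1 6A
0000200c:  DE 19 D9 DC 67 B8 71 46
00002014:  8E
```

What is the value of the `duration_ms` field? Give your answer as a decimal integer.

`duration_ms` is the first field, at byte offset 0, occupying 4 bytes.
Bytes at offsets 0..3: 05 DD 36 1F.
Little-endian: lowest address holds the least-significant byte.
Reassemble most-significant byte first: 1F 36 DD 05 → 0x1F36DD05.
0x1F36DD05 = 523689221.

523689221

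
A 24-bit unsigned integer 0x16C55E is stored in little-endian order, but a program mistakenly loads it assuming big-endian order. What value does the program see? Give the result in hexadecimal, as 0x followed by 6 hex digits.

Stored little-endian, the bytes at ascending addresses are 5E C5 16.
Read back as big-endian, the last byte is least significant, giving 0x5EC516.

0x5EC516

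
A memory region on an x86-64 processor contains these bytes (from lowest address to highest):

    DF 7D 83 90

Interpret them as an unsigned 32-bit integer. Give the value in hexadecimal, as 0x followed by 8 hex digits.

Little-endian stores the least-significant byte at the lowest address.
Reassemble most-significant byte first: 90 83 7D DF → 0x90837DDF.

0x90837DDF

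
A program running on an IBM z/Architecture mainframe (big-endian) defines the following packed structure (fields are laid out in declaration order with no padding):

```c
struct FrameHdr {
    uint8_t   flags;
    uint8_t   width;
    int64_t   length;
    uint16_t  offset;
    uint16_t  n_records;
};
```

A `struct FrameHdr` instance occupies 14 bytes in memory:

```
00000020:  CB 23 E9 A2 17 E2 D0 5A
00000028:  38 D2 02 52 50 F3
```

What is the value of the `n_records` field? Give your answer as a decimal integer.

`n_records` follows `flags` (1 B), `width` (1 B), `length` (8 B), `offset` (2 B), so it starts at offset 1 + 1 + 8 + 2 = 12 and occupies 2 bytes.
Bytes at offsets 12..13: 50 F3.
In big-endian order the high byte comes first in memory.
The bytes are already most-significant first: 0x50F3.
0x50F3 = 20723.

20723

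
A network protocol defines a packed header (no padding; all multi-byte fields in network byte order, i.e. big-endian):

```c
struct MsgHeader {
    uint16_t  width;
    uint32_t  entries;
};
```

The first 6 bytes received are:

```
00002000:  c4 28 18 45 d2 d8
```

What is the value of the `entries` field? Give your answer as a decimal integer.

407229144

`entries` follows `width` (2 bytes), so it starts at byte offset 2 and occupies 4 bytes.
Bytes at offsets 2..5: 18 45 D2 D8.
Big-endian: lowest address holds the most-significant byte.
The bytes are already most-significant first: 0x1845D2D8.
0x1845D2D8 = 407229144.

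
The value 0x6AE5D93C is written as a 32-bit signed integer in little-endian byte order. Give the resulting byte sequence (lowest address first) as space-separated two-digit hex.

Split into bytes (most-significant first): 6A E5 D9 3C.
In little-endian order the low byte comes first in memory.
So at ascending addresses the bytes are 3C D9 E5 6A.

3C D9 E5 6A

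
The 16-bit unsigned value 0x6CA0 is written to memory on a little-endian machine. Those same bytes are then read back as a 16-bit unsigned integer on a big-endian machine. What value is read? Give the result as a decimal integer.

Stored little-endian, the bytes at ascending addresses are A0 6C.
Read back as big-endian, the last byte is least significant, giving 0xA06C.
0xA06C = 41068.

41068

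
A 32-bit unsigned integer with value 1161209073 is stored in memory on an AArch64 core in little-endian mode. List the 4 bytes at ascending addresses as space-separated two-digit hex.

F1 A4 36 45

1161209073 in hexadecimal, padded to 32 bits, is 0x4536A4F1.
Split into bytes (most-significant first): 45 36 A4 F1.
In little-endian order the low byte comes first in memory.
So at ascending addresses the bytes are F1 A4 36 45.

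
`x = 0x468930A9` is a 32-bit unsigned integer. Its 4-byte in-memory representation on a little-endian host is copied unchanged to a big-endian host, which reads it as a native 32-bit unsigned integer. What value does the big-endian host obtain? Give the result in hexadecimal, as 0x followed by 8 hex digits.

Stored little-endian, the bytes at ascending addresses are A9 30 89 46.
Read back as big-endian, the last byte is least significant, giving 0xA9308946.

0xA9308946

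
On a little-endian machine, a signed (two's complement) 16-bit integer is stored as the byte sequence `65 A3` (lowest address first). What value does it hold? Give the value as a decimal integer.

-23707

Little-endian: lowest address holds the least-significant byte.
Reassemble most-significant byte first: A3 65 → 0xA365.
Top bit is set, so as a signed 16-bit value this is 0xA365 − 2^16 = -23707.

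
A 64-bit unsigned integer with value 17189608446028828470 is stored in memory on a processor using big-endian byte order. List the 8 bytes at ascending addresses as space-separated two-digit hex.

17189608446028828470 in hexadecimal, padded to 64 bits, is 0xEE8DC1CEA59A4F36.
Split into bytes (most-significant first): EE 8D C1 CE A5 9A 4F 36.
Big-endian stores the most-significant byte at the lowest address.
So the memory order matches the most-significant-first order: EE 8D C1 CE A5 9A 4F 36.

EE 8D C1 CE A5 9A 4F 36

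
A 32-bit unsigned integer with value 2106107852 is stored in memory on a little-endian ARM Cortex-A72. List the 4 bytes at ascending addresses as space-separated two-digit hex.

2106107852 in hexadecimal, padded to 32 bits, is 0x7D88A7CC.
Split into bytes (most-significant first): 7D 88 A7 CC.
Little-endian stores the least-significant byte at the lowest address.
So at ascending addresses the bytes are CC A7 88 7D.

CC A7 88 7D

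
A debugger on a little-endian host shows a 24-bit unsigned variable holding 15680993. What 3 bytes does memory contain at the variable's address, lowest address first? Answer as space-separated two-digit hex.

15680993 in hexadecimal, padded to 24 bits, is 0xEF45E1.
Split into bytes (most-significant first): EF 45 E1.
In little-endian order the low byte comes first in memory.
So at ascending addresses the bytes are E1 45 EF.

E1 45 EF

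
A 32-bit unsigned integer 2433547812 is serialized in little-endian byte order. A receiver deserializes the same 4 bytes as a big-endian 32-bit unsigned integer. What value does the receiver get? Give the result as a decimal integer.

2433547812 in 32-bit hexadecimal is 0x910CFE24.
Stored little-endian, the bytes at ascending addresses are 24 FE 0C 91.
Read back as big-endian, the last byte is least significant, giving 0x24FE0C91.
0x24FE0C91 = 620629137.

620629137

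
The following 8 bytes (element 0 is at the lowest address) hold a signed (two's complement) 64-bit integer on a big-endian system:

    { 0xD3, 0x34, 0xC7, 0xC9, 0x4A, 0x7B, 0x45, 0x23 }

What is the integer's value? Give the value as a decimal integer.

Big-endian: lowest address holds the most-significant byte.
The bytes are already most-significant first: 0xD334C7C94A7B4523.
Top bit is set, so as a signed 64-bit value this is 0xD334C7C94A7B4523 − 2^64 = -3227735365565856477.

-3227735365565856477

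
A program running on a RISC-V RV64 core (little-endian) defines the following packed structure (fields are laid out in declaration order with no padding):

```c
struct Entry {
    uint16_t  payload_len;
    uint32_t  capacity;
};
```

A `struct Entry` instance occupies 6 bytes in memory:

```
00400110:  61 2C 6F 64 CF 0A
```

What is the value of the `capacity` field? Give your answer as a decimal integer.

`capacity` follows `payload_len` (2 bytes), so it starts at byte offset 2 and occupies 4 bytes.
Bytes at offsets 2..5: 6F 64 CF 0A.
Little-endian stores the least-significant byte at the lowest address.
Reassemble most-significant byte first: 0A CF 64 6F → 0x0ACF646F.
0x0ACF646F = 181363823.

181363823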